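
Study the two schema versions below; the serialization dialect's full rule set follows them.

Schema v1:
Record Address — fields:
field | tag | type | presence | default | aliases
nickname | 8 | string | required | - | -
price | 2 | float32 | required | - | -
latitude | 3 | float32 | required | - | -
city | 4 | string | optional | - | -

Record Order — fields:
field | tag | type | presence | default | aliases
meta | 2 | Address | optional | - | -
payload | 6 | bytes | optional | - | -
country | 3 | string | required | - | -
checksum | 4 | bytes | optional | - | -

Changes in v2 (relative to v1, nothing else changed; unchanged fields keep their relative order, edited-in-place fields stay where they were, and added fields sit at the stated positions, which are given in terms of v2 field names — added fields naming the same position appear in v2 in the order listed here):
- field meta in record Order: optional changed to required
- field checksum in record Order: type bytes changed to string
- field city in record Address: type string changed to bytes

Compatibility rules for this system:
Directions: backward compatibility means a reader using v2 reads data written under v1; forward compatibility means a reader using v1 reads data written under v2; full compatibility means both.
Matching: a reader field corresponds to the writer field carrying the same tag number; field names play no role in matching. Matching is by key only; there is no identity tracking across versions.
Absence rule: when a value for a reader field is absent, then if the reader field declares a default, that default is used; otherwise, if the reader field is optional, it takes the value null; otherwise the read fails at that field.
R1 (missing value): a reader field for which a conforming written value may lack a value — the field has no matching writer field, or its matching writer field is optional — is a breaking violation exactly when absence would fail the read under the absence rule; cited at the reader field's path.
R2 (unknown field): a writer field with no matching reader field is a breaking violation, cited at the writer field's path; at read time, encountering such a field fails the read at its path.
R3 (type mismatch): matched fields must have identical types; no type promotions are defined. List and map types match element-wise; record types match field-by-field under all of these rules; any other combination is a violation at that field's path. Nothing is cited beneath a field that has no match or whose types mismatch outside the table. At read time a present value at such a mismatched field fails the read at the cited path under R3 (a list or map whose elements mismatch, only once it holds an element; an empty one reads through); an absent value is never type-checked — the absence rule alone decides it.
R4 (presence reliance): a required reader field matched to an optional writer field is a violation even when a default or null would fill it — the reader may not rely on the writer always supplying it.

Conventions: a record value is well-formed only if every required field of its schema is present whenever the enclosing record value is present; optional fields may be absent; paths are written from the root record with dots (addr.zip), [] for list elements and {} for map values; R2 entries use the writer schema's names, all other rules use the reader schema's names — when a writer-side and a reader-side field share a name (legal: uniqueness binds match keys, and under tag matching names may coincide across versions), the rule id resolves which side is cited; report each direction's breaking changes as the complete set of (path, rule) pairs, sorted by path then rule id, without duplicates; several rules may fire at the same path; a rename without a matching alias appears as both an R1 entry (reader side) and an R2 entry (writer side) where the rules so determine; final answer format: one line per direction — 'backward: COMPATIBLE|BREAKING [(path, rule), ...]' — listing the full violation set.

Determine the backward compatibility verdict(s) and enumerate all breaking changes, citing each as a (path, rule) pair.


backward: BREAKING [(checksum, R3), (meta, R1), (meta, R4), (meta.city, R3)]

the writer's type comes first in each Order pair
backward analysis of Order with v2 as reader and v1 as writer:
  meta <- meta (Address -> Address, writer optional)
  payload <- payload (bytes -> bytes, writer optional)
  country <- country (string -> string, writer required)
  checksum <- checksum (bytes -> string, writer optional)
  meta.nickname <- meta.nickname (string -> string, writer required)
  meta.price <- meta.price (float32 -> float32, writer required)
  meta.latitude <- meta.latitude (float32 -> float32, writer required)
  meta.city <- meta.city (string -> bytes, writer optional)
  rule R3 violated at checksum
  rule R1 violated at meta
  rule R4 violated at meta
  rule R3 violated at meta.city
  backward on Order therefore BREAKING (4)


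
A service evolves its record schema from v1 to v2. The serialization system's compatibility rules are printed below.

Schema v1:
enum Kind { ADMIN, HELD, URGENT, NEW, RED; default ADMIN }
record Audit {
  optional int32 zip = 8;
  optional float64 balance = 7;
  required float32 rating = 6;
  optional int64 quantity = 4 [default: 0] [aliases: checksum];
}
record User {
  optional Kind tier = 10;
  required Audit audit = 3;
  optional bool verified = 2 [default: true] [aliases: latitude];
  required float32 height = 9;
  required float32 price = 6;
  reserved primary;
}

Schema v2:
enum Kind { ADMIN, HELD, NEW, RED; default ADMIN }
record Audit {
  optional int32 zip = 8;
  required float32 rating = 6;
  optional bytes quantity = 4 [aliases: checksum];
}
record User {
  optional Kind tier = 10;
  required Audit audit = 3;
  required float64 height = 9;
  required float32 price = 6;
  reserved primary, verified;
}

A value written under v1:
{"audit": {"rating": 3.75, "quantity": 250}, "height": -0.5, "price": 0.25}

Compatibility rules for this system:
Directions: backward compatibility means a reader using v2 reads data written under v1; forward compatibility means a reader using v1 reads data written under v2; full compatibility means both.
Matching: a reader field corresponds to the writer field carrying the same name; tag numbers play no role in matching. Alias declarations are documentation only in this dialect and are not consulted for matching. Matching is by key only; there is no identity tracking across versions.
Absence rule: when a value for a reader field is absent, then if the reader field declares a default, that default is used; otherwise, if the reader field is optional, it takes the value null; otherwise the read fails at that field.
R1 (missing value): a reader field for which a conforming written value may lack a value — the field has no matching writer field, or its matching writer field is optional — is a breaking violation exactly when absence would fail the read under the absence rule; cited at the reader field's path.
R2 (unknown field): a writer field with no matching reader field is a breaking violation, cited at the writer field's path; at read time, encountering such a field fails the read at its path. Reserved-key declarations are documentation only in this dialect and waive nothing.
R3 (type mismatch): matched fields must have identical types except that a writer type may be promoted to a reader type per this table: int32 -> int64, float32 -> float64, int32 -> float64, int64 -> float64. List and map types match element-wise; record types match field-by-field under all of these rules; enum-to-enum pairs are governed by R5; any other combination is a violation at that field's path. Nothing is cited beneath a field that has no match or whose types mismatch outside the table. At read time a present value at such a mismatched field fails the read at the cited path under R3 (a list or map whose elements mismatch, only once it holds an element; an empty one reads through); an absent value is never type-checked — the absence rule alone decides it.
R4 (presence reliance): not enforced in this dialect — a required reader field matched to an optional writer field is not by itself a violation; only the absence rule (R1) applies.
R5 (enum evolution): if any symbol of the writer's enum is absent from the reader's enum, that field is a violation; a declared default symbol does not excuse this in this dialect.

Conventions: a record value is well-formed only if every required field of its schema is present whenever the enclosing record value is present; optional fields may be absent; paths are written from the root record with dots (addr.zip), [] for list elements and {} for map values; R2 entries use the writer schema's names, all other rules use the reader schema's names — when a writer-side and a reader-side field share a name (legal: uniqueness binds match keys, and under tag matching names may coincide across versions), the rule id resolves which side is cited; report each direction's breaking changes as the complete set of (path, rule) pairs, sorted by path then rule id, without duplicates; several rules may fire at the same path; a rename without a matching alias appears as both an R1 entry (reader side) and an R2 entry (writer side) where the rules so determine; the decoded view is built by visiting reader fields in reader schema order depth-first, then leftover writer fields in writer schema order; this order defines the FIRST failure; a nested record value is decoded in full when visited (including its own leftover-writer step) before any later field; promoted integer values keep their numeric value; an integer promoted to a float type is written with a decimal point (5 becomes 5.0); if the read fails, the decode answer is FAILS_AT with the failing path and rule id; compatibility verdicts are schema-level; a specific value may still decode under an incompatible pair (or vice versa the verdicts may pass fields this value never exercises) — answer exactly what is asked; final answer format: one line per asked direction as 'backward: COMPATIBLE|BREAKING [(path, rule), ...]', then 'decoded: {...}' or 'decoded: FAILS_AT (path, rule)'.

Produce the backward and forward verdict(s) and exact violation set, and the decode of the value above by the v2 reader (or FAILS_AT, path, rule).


the writer's type comes first in each User pair
backward on User — v2 reading data written by v1:
  tier <- tier (Kind -> Kind, writer optional)
  audit <- audit (Audit -> Audit, writer required)
  height <- height (float32 -> float64, writer required)
  price <- price (float32 -> float32, writer required)
  writer verified: unknown to reader
  audit.zip <- audit.zip (int32 -> int32, writer optional)
  audit.rating <- audit.rating (float32 -> float32, writer required)
  audit.quantity <- audit.quantity (int64 -> bytes, writer optional)
  writer audit.balance: unknown to reader
  rule R2 violated at audit.balance
  rule R3 violated at audit.quantity
  rule R5 violated at tier
  rule R2 violated at verified
  backward on User therefore BREAKING (4)
forward on User — v1 reading data written by v2:
  tier <- tier (Kind -> Kind, writer optional)
  audit <- audit (Audit -> Audit, writer required)
  verified has no writer counterpart
  height <- height (float64 -> float32, writer required)
  price <- price (float32 -> float32, writer required)
  audit.zip <- audit.zip (int32 -> int32, writer optional)
  audit.balance has no writer counterpart
  audit.rating <- audit.rating (float32 -> float32, writer required)
  audit.quantity <- audit.quantity (bytes -> int64, writer optional)
  rule R3 violated at audit.quantity
  rule R3 violated at height
  forward on User therefore BREAKING (2)
decoding the User value with the v2 reader:
  tier := null (absent, optional -> null)
  audit.zip := null (absent, optional -> null)
  audit.rating := 3.75
  read fails at audit.quantity under R3
  => FAILS_AT (audit.quantity, R3)

backward: BREAKING [(audit.balance, R2), (audit.quantity, R3), (tier, R5), (verified, R2)]; forward: BREAKING [(audit.quantity, R3), (height, R3)]; decoded: FAILS_AT (audit.quantity, R3)


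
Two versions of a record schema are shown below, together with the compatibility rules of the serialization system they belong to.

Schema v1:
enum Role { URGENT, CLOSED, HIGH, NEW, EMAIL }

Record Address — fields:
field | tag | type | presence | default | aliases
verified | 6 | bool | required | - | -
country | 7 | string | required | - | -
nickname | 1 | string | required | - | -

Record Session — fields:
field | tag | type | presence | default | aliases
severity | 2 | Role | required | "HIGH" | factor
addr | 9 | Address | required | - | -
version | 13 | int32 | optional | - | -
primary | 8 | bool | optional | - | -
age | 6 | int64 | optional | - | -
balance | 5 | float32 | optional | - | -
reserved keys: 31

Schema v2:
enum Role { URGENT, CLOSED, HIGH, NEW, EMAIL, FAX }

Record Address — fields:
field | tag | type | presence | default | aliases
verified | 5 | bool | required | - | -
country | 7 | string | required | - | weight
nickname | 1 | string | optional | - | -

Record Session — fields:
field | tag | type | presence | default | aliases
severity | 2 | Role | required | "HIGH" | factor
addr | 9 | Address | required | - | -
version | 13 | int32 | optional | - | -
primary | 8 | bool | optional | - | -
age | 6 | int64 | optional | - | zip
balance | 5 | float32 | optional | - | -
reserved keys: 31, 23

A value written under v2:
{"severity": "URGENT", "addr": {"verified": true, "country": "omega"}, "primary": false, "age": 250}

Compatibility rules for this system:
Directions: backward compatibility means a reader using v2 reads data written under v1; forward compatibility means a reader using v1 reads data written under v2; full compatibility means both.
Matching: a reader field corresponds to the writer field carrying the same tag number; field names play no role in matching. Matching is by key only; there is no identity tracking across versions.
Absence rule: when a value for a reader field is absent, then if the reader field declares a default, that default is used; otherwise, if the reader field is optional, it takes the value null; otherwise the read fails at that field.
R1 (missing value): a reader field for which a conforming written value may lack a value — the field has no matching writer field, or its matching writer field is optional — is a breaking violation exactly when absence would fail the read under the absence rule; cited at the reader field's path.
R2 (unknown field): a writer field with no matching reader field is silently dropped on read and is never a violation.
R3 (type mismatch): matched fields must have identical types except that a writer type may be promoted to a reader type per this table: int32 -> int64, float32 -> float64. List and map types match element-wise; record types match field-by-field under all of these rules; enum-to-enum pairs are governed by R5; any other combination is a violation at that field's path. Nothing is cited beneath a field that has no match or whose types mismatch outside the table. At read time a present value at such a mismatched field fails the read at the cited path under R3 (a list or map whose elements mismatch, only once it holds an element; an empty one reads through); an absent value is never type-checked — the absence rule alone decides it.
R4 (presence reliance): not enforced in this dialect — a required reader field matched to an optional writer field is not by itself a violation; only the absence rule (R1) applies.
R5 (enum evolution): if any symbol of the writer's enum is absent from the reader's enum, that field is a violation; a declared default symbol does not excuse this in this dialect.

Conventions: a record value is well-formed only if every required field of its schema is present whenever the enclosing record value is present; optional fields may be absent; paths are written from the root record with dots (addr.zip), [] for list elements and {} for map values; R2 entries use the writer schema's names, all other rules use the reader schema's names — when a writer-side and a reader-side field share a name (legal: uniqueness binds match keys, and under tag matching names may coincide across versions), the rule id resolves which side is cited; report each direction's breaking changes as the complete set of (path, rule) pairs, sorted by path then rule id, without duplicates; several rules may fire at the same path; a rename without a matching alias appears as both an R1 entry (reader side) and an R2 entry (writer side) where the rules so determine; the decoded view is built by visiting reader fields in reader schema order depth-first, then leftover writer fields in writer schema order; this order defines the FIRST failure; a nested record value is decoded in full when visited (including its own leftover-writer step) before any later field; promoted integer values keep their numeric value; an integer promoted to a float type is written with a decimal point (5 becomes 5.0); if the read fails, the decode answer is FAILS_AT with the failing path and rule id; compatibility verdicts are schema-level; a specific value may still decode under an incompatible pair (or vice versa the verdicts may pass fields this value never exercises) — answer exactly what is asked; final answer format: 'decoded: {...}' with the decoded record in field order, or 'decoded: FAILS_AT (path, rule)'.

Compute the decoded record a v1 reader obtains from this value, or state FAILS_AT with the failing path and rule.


each type pair in Session: writer, then reader
migrating the Session value to v1:
  severity := "URGENT"
  read fails at addr.verified under R1 (no fill)
  => FAILS_AT (addr.verified, R1)
ruling out the remaining Session differences:
  enum Role (field severity in record Session): symbol FAX added -> schema-level compatibility only; this Session value's decode is unchanged
  field nickname in record Address: required changed to optional -> schema-level compatibility only; this Session value's decode is unchanged

decoded: FAILS_AT (addr.verified, R1)


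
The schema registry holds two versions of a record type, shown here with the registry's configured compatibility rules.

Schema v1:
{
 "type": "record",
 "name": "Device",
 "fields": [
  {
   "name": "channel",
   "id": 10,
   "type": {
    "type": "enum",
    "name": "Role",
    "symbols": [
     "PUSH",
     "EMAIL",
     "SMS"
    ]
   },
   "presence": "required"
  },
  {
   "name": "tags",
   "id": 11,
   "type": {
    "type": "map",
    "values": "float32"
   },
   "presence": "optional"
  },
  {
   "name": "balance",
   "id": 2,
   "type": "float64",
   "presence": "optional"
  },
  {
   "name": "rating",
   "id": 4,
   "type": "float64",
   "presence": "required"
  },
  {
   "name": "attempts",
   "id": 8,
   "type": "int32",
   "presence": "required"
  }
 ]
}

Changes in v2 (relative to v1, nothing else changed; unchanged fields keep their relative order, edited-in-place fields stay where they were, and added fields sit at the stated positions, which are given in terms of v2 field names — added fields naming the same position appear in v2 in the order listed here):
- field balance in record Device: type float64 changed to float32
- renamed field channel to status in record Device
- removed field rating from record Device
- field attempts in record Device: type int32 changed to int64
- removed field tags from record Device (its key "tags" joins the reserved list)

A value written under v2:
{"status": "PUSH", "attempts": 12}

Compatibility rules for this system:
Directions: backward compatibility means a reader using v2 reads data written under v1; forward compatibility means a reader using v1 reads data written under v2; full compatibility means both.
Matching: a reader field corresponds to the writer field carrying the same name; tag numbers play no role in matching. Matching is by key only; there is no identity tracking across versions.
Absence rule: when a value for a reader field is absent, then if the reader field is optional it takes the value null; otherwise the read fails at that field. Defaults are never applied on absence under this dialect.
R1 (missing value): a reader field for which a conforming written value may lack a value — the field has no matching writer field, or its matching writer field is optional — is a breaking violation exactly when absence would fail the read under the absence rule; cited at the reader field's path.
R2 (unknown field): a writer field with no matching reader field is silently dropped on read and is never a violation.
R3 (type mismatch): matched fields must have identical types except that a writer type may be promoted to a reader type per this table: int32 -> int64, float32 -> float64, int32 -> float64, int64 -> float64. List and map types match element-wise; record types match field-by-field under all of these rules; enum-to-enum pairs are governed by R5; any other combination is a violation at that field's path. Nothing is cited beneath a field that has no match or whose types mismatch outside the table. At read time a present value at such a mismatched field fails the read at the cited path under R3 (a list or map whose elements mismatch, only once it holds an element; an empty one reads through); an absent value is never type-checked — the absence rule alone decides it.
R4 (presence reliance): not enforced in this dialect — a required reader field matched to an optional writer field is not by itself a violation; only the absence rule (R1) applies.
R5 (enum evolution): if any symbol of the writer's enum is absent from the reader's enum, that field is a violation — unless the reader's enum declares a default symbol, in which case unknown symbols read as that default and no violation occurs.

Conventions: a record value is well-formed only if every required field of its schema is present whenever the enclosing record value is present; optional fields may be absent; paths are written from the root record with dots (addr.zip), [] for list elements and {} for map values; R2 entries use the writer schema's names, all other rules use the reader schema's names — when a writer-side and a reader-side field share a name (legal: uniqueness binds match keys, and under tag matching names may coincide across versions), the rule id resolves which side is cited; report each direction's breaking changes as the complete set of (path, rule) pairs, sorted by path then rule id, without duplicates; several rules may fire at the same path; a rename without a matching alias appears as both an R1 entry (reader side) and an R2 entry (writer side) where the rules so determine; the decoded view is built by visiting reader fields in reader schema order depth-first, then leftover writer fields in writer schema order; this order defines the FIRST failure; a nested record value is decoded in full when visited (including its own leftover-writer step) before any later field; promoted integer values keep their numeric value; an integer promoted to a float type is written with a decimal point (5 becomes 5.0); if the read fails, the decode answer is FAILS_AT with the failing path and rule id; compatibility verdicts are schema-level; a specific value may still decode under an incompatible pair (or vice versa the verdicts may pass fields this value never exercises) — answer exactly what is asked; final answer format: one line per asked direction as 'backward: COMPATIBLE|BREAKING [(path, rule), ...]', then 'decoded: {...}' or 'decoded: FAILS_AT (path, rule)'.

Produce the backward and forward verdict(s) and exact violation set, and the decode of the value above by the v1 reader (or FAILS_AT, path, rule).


in Device below, arrows point writer -> reader
backward analysis of Device with v2 as reader and v1 as writer:
  status has no writer counterpart
  float64 -> float32, writer optional: balance aligns to balance
  int32 -> int64, writer required: attempts aligns to attempts
  leftover writer field: channel
  leftover writer field: tags
  leftover writer field: rating
  violation R3 at balance
  violation R1 at status
  => backward verdict for Device: BREAKING, 2 violation(s)
forward analysis of Device with v1 as reader and v2 as writer:
  channel has no writer counterpart
  tags has no writer counterpart
  float32 -> float64, writer optional: balance aligns to balance
  rating has no writer counterpart
  int64 -> int32, writer required: attempts aligns to attempts
  leftover writer field: status
  violation R3 at attempts
  violation R1 at channel
  violation R1 at rating
  => forward verdict for Device: BREAKING, 3 violation(s)
migrating the Device value to v1:
  read fails at channel under R1 (no fill)
  => FAILS_AT (channel, R1)

backward: BREAKING [(balance, R3), (status, R1)]; forward: BREAKING [(attempts, R3), (channel, R1), (rating, R1)]; decoded: FAILS_AT (channel, R1)


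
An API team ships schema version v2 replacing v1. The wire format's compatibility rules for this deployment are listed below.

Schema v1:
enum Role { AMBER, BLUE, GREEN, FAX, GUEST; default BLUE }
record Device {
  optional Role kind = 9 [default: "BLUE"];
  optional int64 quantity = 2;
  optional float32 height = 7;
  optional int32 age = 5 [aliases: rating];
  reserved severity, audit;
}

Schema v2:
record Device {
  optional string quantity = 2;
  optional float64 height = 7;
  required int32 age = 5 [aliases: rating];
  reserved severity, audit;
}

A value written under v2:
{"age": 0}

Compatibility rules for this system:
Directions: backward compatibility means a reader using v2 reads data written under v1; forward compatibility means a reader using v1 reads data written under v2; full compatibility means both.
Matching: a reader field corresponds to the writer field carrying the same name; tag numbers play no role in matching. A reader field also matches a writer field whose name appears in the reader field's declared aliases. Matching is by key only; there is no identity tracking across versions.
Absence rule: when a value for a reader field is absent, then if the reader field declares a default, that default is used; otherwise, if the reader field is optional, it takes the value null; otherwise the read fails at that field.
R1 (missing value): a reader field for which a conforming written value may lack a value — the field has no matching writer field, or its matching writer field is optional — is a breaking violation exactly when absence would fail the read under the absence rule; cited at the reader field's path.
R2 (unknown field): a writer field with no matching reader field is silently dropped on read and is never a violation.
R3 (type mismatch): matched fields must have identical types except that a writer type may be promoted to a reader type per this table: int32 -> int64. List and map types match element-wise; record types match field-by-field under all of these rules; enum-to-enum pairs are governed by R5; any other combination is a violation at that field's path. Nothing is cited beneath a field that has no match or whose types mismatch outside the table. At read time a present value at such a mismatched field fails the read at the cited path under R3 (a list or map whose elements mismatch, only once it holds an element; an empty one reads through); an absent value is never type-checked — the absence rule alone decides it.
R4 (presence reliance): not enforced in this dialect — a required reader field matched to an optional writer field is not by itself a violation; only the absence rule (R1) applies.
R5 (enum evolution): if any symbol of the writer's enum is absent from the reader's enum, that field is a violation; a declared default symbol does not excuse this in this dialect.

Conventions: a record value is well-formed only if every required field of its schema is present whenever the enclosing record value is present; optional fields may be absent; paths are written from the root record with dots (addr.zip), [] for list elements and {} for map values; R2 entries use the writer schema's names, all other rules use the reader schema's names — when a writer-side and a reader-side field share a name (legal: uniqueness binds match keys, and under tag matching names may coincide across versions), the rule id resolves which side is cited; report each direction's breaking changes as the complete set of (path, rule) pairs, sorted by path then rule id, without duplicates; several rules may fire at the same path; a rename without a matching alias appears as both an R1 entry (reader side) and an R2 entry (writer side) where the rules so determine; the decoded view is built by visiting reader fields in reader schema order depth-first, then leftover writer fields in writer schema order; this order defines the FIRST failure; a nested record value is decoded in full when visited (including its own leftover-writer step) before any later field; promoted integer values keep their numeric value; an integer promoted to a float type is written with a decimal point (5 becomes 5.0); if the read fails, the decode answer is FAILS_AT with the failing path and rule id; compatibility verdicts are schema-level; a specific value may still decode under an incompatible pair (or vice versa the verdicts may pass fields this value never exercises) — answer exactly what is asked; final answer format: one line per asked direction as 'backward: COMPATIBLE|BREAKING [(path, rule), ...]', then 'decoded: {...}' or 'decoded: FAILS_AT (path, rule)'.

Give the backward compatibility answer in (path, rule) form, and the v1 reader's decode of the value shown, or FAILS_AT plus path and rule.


backward: BREAKING [(age, R1), (height, R3), (quantity, R3)]; decoded: {"kind": "BLUE", "quantity": null, "height": null, "age": 0}

each type pair in Device: writer, then reader
backward pass over Device, reader schema v2, writer schema v1:
  quantity: int64 -> string, writer optional; from quantity
  height: float32 -> float64, writer optional; from height
  age: int32 -> int32, writer optional; from age
  kind (writer side), unknown to reader
  R1 fires at age
  R3 fires at height
  R3 fires at quantity
  backward on Device therefore BREAKING (3)
decoding the Device value with the v1 reader:
  kind := "BLUE" (no value, default fills)
  quantity := null (not supplied -> null)
  height := null (not supplied -> null)
  age := 0
  => decoded: {"kind": "BLUE", "quantity": null, "height": null, "age": 0}
ruling out the remaining Device differences:
  removed field kind from record Device -> inert for the asked Device verdict: nothing fires


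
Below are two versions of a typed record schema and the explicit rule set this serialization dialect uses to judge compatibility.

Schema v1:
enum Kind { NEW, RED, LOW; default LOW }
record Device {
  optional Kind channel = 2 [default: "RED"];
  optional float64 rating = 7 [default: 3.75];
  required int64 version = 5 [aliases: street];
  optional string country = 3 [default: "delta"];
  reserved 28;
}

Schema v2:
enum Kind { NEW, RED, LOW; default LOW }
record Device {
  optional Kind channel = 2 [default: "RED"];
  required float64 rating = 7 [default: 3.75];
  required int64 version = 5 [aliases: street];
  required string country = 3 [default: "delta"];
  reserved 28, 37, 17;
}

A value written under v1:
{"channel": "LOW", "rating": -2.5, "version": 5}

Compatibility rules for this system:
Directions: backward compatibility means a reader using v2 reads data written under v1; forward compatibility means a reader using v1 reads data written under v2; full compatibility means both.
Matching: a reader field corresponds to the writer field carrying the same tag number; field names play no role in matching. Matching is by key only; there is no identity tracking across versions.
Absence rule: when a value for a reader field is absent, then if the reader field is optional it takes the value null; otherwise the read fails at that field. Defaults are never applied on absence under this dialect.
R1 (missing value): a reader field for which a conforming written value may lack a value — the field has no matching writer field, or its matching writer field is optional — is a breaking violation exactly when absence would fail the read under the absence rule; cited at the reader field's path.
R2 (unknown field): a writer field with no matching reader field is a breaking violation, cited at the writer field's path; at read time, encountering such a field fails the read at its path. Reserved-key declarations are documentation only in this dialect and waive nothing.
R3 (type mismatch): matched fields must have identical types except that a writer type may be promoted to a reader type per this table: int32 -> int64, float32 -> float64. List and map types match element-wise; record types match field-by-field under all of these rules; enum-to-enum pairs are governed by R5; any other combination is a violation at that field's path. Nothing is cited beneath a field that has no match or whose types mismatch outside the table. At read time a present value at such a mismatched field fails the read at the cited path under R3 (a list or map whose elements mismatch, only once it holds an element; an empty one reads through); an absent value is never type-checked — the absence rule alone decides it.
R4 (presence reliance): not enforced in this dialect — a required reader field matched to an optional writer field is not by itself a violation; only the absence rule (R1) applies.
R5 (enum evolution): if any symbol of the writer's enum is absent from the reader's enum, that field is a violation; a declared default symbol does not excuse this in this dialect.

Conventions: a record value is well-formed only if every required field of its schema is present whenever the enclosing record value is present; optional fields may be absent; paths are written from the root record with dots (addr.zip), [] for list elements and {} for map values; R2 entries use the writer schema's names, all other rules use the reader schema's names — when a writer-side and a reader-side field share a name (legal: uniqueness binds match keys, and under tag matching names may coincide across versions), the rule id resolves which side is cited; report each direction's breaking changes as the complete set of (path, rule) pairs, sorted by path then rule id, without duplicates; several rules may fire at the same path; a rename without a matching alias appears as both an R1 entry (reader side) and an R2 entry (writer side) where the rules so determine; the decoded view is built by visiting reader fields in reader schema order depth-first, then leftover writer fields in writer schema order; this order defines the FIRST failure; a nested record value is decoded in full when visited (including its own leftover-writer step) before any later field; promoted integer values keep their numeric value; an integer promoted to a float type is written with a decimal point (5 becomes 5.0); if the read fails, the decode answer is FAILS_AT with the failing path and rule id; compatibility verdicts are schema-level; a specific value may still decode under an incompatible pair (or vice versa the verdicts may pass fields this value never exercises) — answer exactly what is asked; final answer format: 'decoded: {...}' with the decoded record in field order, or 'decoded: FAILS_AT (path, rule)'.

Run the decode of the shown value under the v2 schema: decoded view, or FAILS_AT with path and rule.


decoded: FAILS_AT (country, R1)

each type pair in Device: writer, then reader
decode (reader v2):
  channel := "LOW"
  rating := -2.5
  version := 5
  read fails at country under R1 (no fill)
  => FAILS_AT (country, R1)
remaining Device differences; none change what is asked:
  field rating in record Device: optional changed to required -> affects the rule determinations only; this particular Device value decodes identically


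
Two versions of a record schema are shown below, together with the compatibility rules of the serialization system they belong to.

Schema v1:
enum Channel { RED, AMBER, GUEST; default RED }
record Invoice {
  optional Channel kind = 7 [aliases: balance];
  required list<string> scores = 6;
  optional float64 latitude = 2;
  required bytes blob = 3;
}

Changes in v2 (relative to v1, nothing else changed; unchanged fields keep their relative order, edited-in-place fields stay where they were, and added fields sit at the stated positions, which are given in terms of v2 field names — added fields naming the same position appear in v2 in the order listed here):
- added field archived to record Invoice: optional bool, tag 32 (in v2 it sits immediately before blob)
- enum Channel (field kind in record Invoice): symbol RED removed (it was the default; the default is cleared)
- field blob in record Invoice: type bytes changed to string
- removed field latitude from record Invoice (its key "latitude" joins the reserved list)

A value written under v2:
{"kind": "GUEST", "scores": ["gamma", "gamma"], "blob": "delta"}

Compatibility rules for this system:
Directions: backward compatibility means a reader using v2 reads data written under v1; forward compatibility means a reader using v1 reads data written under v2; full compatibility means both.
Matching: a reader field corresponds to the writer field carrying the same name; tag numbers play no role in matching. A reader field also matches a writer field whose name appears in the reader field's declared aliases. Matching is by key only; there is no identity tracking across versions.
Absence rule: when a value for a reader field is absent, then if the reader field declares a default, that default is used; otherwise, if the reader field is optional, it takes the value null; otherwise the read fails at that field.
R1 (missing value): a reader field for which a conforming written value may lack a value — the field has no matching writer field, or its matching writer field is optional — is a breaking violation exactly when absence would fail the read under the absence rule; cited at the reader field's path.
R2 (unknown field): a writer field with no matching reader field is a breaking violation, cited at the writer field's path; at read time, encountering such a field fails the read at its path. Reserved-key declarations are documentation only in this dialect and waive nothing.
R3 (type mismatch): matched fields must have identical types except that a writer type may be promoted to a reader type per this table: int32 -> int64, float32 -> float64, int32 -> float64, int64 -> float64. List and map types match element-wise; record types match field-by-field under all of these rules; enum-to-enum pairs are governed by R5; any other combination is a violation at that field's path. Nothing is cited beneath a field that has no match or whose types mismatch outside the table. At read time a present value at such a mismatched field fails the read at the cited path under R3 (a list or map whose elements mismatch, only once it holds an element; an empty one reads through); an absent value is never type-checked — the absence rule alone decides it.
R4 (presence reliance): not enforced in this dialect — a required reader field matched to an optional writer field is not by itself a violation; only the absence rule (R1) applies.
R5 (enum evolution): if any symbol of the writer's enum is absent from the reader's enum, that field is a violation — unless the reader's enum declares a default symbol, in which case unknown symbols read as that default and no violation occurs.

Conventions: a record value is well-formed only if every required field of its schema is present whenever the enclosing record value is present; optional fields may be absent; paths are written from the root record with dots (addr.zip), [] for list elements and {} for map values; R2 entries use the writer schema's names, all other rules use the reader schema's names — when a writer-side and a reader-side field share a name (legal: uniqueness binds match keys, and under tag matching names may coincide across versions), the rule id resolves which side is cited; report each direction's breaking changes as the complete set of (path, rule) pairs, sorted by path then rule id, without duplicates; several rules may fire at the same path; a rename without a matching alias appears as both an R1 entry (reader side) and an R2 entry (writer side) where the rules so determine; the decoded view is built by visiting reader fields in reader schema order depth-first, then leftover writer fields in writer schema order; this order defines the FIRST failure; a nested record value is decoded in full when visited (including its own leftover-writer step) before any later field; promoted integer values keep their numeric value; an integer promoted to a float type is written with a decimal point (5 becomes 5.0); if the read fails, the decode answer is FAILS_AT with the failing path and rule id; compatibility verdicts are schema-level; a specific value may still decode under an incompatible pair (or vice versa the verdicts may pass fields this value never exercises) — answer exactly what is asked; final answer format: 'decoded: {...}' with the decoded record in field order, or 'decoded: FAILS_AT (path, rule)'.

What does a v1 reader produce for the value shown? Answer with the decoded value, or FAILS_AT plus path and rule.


decoded: FAILS_AT (blob, R3)

the writer's type comes first in each Invoice pair
decode (reader v1):
  kind := "GUEST"
  scores := ["gamma", "gamma"]
  latitude := null (missing; optional => null)
  read fails at blob under R3
  => FAILS_AT (blob, R3)
checking off the Invoice differences that do not matter here:
  added field archived to record Invoice: optional bool, tag 32 (in v2 it sits immediately before blob) -> schema-level compatibility only; this Invoice value's decode is unchanged
  enum Channel (field kind in record Invoice): symbol RED removed (it was the default; the default is cleared) -> schema-level compatibility only; this Invoice value's decode is unchanged
  removed field latitude from record Invoice (its key "latitude" joins the reserved list) -> schema-level compatibility only; this Invoice value's decode is unchanged
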